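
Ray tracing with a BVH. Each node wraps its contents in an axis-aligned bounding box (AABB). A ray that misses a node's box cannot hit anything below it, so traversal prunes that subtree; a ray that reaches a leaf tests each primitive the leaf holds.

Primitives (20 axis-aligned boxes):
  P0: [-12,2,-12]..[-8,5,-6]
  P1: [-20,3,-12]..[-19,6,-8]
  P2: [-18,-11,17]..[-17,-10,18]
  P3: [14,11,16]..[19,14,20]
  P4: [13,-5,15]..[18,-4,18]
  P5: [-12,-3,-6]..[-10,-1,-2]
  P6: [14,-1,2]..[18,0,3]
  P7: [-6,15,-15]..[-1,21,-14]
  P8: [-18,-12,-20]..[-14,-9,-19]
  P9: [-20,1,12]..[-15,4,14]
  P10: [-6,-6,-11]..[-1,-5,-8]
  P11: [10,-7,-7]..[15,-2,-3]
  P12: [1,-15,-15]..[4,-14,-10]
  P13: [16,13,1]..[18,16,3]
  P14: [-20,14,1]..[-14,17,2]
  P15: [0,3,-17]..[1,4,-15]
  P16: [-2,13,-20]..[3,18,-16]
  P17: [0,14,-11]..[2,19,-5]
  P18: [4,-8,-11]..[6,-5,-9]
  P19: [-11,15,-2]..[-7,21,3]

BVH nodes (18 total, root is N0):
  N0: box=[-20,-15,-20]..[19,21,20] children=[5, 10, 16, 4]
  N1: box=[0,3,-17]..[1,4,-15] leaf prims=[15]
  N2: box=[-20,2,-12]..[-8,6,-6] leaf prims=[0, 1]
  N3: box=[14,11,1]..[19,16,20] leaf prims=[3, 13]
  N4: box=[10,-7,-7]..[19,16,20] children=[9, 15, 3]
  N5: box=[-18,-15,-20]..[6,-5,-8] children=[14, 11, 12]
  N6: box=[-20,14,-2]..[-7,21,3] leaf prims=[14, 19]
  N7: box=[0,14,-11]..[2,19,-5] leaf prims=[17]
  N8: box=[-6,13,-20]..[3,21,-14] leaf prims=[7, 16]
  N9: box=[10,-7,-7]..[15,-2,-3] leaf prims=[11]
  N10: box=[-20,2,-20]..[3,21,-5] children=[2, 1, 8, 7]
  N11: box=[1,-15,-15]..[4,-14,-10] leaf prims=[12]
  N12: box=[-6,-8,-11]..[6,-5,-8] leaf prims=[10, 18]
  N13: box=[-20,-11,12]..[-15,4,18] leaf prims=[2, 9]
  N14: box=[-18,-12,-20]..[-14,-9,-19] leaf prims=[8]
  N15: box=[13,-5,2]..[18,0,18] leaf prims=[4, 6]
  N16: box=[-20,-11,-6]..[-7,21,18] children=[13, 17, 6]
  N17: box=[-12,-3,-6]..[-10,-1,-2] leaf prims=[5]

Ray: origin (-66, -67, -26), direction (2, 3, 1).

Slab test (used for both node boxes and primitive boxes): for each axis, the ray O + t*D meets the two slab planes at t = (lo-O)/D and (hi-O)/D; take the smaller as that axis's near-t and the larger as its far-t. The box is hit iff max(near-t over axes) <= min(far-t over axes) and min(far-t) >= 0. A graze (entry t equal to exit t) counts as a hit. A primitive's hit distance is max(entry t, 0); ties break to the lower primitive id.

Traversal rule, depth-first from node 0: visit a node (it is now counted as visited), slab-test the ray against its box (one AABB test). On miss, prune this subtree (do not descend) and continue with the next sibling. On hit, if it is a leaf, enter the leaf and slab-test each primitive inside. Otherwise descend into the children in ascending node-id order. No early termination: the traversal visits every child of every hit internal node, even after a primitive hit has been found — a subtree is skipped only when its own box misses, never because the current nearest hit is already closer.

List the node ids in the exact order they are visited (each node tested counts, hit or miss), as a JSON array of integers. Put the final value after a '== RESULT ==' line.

Traverse from the root:
N0 x:[23,85/2] y:[52/3,88/3] z:[6,46] -> hit [23,88/3], descend [4, 5, 10, 16]
  N4 x:[38,85/2] y:[20,83/3] z:[19,46] -> miss, prune
  N5 x:[24,36] y:[52/3,62/3] z:[6,18] -> miss, prune
  N10 x:[23,69/2] y:[23,88/3] z:[6,21] -> miss, prune
  N16 x:[23,59/2] y:[56/3,88/3] z:[20,44] -> hit [23,88/3], descend [6, 13, 17]
    N6 x:[23,59/2] y:[27,88/3] z:[24,29] -> hit [27,29] leaf, test {P14(miss), P19@t=55/2}
    N13 x:[23,51/2] y:[56/3,71/3] z:[38,44] -> miss, prune
    N17 x:[27,28] y:[64/3,22] z:[20,24] -> miss, prune

Summary -> nodes [0, 4, 5, 10, 16, 6, 13, 17]; box-tests=8; leaf-entries=1; first=P19

== RESULT ==
[0, 4, 5, 10, 16, 6, 13, 17]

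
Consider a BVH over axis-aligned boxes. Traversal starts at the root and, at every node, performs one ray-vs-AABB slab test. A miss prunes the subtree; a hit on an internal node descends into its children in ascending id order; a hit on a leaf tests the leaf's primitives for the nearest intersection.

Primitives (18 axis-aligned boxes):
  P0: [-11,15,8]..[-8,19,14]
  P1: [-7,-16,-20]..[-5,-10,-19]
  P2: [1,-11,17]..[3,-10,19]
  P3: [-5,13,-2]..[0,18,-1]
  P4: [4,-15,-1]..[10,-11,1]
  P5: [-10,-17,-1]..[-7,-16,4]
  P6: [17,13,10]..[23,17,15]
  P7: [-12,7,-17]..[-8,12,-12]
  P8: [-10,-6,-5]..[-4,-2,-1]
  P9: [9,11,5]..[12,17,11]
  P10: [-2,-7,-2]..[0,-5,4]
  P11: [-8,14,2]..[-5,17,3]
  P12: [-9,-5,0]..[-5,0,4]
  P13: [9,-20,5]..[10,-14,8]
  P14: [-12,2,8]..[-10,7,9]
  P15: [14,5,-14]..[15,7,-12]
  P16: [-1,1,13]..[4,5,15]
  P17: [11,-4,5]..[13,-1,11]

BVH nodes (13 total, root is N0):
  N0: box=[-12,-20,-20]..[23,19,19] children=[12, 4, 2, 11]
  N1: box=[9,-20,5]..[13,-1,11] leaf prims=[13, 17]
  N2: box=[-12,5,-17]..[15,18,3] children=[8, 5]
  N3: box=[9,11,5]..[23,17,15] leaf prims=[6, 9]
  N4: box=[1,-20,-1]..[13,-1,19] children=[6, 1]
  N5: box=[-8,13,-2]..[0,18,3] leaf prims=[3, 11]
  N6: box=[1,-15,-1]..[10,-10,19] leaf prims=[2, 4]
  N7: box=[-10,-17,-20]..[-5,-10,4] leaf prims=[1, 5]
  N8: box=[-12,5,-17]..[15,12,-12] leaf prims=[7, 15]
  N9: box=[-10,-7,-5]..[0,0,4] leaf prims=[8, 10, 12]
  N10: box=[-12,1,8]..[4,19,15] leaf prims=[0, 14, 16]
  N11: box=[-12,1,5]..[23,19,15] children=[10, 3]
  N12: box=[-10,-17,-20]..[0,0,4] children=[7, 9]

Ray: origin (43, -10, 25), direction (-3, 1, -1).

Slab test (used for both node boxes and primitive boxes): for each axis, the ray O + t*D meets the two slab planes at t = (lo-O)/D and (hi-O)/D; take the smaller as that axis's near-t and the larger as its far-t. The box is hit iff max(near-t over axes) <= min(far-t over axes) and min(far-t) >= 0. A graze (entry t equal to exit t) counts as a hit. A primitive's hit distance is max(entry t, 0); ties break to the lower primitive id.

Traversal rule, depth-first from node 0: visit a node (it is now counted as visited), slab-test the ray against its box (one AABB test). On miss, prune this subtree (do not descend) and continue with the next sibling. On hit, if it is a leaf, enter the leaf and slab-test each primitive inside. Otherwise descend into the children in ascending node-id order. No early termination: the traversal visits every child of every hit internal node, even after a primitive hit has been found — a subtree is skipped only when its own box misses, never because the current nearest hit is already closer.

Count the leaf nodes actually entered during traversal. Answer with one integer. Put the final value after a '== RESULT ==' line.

Walk:
N0 x:[20/3,55/3] y:[-10,29] z:[6,45] -> hit [20/3,55/3], descend [2, 4, 11, 12]
  N2 x:[28/3,55/3] y:[15,28] z:[22,42] -> miss, prune
  N4 x:[10,14] y:[-10,9] z:[6,26] -> miss, prune
  N11 x:[20/3,55/3] y:[11,29] z:[10,20] -> hit [11,55/3], descend [3, 10]
    N3 x:[20/3,34/3] y:[21,27] z:[10,20] -> miss, prune
    N10 x:[13,55/3] y:[11,29] z:[10,17] -> hit [13,17] leaf, test {P0(miss), P14(miss), P16(miss)}
  N12 x:[43/3,53/3] y:[-7,10] z:[21,45] -> miss, prune

order=[0, 2, 4, 11, 3, 10, 12]  |boxes|=7  |leaves|=1  hit=miss

== RESULT ==
1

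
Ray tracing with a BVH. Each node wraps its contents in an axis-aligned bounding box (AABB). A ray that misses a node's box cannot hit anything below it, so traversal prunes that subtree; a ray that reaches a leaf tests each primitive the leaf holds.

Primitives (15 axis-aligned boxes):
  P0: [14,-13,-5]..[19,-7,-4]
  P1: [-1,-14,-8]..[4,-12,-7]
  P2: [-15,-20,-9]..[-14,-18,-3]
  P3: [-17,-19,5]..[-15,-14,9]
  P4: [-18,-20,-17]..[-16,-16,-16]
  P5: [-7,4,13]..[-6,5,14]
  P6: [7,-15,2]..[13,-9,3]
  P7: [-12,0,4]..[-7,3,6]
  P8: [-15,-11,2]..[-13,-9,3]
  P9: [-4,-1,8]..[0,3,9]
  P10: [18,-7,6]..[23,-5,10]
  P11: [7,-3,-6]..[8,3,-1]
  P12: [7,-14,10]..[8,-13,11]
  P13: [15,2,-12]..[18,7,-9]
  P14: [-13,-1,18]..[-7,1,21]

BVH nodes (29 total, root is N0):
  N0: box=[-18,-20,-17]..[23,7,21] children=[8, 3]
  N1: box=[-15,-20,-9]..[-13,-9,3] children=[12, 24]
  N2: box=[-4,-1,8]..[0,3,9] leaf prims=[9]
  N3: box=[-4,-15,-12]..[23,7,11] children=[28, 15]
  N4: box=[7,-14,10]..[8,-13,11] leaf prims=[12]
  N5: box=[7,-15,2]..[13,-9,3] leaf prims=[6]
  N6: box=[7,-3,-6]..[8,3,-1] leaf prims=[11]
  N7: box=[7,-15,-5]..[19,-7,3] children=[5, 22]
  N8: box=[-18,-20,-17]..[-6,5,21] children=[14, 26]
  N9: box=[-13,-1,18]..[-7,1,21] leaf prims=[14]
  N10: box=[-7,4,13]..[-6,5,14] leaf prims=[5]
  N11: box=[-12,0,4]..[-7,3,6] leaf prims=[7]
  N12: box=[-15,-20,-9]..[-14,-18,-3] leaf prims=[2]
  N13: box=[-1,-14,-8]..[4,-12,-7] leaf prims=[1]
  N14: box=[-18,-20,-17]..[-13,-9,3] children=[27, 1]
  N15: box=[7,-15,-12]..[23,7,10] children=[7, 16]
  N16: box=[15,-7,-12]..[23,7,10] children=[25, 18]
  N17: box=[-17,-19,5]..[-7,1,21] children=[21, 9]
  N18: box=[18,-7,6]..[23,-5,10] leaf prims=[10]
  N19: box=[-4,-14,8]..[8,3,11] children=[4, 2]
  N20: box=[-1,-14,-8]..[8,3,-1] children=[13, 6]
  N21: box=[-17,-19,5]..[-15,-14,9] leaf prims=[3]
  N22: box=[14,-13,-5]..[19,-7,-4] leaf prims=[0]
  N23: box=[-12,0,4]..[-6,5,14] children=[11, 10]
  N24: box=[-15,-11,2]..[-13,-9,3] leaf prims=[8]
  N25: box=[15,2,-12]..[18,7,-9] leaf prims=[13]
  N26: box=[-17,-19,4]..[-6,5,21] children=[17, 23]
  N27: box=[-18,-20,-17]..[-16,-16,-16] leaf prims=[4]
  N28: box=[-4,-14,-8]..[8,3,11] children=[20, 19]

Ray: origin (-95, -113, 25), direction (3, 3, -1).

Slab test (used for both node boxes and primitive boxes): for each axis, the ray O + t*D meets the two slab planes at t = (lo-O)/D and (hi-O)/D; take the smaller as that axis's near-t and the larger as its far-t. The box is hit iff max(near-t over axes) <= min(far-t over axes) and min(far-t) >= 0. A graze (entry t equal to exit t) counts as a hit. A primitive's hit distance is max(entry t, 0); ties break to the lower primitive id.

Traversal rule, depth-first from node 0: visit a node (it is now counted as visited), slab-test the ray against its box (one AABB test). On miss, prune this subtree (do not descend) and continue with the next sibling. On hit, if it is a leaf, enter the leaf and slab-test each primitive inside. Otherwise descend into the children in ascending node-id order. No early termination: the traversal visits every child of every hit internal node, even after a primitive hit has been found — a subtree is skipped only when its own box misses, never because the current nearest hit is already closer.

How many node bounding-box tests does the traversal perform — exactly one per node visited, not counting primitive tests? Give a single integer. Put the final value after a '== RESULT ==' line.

Traverse from the root:
N0 x:[77/3,118/3] y:[31,40] z:[4,42] -> hit [31,118/3], descend [3, 8]
  N3 x:[91/3,118/3] y:[98/3,40] z:[14,37] -> hit [98/3,37], descend [15, 28]
    N15 x:[34,118/3] y:[98/3,40] z:[15,37] -> hit [34,37], descend [7, 16]
      N7 x:[34,38] y:[98/3,106/3] z:[22,30] -> miss, prune
      N16 x:[110/3,118/3] y:[106/3,40] z:[15,37] -> hit [110/3,37], descend [18, 25]
        N18 x:[113/3,118/3] y:[106/3,36] z:[15,19] -> miss, prune
        N25 x:[110/3,113/3] y:[115/3,40] z:[34,37] -> miss, prune
    N28 x:[91/3,103/3] y:[33,116/3] z:[14,33] -> hit [33,33], descend [19, 20]
      N19 x:[91/3,103/3] y:[33,116/3] z:[14,17] -> miss, prune
      N20 x:[94/3,103/3] y:[33,116/3] z:[26,33] -> hit [33,33], descend [6, 13]
        N6 x:[34,103/3] y:[110/3,116/3] z:[26,31] -> miss, prune
        N13 x:[94/3,33] y:[33,101/3] z:[32,33] -> hit [33,33] leaf, test {P1@t=33}
  N8 x:[77/3,89/3] y:[31,118/3] z:[4,42] -> miss, prune

13 AABB tests over nodes [0, 3, 15, 7, 16, 18, 25, 28, 19, 20, 6, 13, 8]; 1 leaf entered; closest P1.

== RESULT ==
13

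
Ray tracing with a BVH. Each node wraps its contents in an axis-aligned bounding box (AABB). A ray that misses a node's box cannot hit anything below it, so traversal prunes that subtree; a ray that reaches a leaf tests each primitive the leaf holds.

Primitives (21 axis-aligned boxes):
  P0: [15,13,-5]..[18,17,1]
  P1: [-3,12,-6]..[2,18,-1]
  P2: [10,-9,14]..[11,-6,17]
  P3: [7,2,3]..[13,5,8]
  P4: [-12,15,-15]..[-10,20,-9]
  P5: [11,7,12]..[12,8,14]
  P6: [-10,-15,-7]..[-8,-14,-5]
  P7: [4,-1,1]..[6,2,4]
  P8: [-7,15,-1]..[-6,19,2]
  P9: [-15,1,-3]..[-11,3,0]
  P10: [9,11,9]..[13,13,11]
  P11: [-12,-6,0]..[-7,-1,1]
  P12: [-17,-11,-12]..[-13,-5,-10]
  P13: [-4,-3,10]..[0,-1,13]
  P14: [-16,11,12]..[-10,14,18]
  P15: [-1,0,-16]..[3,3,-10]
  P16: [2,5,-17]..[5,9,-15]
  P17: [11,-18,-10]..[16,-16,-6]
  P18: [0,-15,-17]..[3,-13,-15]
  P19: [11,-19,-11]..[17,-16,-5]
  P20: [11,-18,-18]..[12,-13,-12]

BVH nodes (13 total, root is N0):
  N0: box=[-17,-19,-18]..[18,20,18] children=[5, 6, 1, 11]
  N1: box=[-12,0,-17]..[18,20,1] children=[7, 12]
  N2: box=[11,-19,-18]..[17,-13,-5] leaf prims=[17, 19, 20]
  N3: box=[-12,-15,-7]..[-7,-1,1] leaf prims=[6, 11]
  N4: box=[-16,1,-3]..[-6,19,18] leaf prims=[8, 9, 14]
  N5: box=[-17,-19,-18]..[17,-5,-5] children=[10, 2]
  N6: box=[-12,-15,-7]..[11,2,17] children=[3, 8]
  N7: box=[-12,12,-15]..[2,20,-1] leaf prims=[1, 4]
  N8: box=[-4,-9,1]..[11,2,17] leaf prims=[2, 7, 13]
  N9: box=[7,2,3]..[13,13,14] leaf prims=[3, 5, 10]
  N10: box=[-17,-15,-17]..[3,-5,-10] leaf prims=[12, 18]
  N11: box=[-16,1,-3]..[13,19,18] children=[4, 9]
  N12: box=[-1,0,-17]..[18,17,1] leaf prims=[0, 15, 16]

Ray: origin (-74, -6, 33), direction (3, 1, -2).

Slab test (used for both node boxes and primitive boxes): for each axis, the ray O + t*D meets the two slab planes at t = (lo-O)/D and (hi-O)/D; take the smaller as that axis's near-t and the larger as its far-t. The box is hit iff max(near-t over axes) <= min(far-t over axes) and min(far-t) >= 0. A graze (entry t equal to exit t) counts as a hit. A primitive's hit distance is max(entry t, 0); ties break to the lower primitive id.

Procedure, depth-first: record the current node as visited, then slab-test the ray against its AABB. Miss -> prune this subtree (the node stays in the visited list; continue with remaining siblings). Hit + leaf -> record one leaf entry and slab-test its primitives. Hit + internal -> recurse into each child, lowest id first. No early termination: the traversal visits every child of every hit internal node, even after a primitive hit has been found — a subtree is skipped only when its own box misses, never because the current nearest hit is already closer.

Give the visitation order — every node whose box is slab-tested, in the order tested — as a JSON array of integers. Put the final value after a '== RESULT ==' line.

Trace the traversal:
N0 x:[19,92/3] y:[-13,26] z:[15/2,51/2] -> hit [19,51/2], descend [1, 5, 6, 11]
  N1 x:[62/3,92/3] y:[6,26] z:[16,25] -> hit [62/3,25], descend [7, 12]
    N7 x:[62/3,76/3] y:[18,26] z:[17,24] -> hit [62/3,24] leaf, test {P1(miss), P4@t=21}
    N12 x:[73/3,92/3] y:[6,23] z:[16,25] -> miss, prune
  N5 x:[19,91/3] y:[-13,1] z:[19,51/2] -> miss, prune
  N6 x:[62/3,85/3] y:[-9,8] z:[8,20] -> miss, prune
  N11 x:[58/3,29] y:[7,25] z:[15/2,18] -> miss, prune

Visited [0, 1, 7, 12, 5, 6, 11]. Tests: 7 box, 1 leaf. Nearest: P4.

== RESULT ==
[0, 1, 7, 12, 5, 6, 11]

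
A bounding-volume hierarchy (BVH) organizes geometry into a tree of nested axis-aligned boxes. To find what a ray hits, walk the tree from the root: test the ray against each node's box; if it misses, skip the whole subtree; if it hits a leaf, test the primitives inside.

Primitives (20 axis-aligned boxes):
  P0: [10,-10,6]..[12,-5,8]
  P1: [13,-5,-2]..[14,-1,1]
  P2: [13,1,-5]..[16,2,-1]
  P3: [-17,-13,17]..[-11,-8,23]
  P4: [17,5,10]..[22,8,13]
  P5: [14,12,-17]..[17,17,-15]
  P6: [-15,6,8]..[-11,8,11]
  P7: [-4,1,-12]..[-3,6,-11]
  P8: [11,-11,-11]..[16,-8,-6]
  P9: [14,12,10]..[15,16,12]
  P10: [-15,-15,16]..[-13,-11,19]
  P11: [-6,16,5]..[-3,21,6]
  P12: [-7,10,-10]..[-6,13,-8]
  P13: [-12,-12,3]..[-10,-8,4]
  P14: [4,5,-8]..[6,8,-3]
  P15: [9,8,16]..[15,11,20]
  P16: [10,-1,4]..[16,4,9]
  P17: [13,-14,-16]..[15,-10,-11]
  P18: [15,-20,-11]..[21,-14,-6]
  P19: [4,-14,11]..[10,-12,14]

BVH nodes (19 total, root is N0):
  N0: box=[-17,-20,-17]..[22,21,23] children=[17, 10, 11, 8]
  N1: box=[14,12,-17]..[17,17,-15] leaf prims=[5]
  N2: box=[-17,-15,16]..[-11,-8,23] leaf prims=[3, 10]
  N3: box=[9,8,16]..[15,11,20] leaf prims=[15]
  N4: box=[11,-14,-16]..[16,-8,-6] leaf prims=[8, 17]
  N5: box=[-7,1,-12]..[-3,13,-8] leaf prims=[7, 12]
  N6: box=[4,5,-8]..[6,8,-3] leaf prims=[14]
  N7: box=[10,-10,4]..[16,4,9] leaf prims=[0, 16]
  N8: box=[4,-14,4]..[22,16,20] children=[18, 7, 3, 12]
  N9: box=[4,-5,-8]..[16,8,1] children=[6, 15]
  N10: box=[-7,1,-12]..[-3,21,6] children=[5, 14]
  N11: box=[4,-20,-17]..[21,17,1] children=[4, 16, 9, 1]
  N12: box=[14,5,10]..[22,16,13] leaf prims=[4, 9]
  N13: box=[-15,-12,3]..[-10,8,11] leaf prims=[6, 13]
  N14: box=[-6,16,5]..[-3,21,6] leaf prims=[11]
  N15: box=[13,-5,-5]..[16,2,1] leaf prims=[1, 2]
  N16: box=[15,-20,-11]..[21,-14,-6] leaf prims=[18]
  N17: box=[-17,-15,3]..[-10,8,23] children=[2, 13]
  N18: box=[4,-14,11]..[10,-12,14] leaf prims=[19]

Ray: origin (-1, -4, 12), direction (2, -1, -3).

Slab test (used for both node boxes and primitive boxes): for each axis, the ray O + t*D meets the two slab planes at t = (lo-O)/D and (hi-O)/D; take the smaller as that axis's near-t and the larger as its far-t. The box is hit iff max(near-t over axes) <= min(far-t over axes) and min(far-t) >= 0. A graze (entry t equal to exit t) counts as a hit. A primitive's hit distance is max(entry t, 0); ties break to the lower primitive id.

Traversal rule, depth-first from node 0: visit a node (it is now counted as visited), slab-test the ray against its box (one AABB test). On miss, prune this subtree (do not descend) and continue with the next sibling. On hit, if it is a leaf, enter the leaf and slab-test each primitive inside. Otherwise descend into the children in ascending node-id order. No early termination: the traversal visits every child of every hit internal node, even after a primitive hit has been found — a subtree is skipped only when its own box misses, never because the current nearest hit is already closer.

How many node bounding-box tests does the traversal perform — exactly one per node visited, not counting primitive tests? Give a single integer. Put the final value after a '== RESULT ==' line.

Traverse from the root:
N0 x:[-8,23/2] y:[-25,16] z:[-11/3,29/3] -> hit [-11/3,29/3], descend [8, 10, 11, 17]
  N8 x:[5/2,23/2] y:[-20,10] z:[-8/3,8/3] -> hit [5/2,8/3], descend [3, 7, 12, 18]
    N3 x:[5,8] y:[-15,-12] z:[-8/3,-4/3] -> miss, prune
    N7 x:[11/2,17/2] y:[-8,6] z:[1,8/3] -> miss, prune
    N12 x:[15/2,23/2] y:[-20,-9] z:[-1/3,2/3] -> miss, prune
    N18 x:[5/2,11/2] y:[8,10] z:[-2/3,1/3] -> miss, prune
  N10 x:[-3,-1] y:[-25,-5] z:[2,8] -> miss, prune
  N11 x:[5/2,11] y:[-21,16] z:[11/3,29/3] -> hit [11/3,29/3], descend [1, 4, 9, 16]
    N1 x:[15/2,9] y:[-21,-16] z:[9,29/3] -> miss, prune
    N4 x:[6,17/2] y:[4,10] z:[6,28/3] -> hit [6,17/2] leaf, test {P8@t=6, P17@t=23/3}
    N9 x:[5/2,17/2] y:[-12,1] z:[11/3,20/3] -> miss, prune
    N16 x:[8,11] y:[10,16] z:[6,23/3] -> miss, prune
  N17 x:[-8,-9/2] y:[-12,11] z:[-11/3,3] -> miss, prune

order=[0, 8, 3, 7, 12, 18, 10, 11, 1, 4, 9, 16, 17]  |boxes|=13  |leaves|=1  hit=P8

== RESULT ==
13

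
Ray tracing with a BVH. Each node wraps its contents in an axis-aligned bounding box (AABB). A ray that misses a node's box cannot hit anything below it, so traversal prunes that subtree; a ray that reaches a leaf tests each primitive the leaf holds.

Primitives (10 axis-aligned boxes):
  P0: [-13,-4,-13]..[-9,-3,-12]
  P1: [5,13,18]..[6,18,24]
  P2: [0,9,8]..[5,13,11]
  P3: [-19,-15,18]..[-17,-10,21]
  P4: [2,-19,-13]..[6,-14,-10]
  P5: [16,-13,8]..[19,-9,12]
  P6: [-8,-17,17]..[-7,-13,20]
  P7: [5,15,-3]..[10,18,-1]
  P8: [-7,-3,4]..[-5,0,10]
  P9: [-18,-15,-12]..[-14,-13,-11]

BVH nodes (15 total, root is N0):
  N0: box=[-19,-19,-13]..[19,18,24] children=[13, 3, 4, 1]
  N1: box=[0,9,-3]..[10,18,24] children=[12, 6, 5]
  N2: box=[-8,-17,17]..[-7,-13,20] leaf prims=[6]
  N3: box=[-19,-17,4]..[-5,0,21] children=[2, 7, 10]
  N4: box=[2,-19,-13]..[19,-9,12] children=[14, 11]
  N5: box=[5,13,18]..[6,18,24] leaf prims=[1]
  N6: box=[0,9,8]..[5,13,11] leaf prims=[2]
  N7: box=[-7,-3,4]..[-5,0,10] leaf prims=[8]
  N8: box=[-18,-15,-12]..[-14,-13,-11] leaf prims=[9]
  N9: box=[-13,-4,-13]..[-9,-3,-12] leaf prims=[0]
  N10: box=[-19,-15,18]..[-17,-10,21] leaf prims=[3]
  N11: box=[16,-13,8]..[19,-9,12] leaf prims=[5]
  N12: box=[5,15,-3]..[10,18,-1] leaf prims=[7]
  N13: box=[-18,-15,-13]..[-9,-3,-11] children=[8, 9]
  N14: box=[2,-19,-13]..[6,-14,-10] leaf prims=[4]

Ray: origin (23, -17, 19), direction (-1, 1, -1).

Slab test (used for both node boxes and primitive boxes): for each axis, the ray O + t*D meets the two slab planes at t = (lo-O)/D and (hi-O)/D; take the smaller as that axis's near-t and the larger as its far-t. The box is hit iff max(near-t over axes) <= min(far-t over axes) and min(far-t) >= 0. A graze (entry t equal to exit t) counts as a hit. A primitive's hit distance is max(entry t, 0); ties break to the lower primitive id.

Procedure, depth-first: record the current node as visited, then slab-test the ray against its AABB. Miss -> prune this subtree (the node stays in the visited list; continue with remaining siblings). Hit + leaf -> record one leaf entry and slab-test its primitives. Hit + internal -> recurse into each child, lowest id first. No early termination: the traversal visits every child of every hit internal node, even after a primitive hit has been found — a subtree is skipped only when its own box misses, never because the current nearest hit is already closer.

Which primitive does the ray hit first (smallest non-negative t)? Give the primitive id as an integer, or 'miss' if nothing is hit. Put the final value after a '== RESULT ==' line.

Trace the traversal:
N0 x:[4,42] y:[-2,35] z:[-5,32] -> hit [4,32], descend [1, 3, 4, 13]
  N1 x:[13,23] y:[26,35] z:[-5,22] -> miss, prune
  N3 x:[28,42] y:[0,17] z:[-2,15] -> miss, prune
  N4 x:[4,21] y:[-2,8] z:[7,32] -> hit [7,8], descend [11, 14]
    N11 x:[4,7] y:[4,8] z:[7,11] -> hit [7,7] leaf, test {P5@t=7}
    N14 x:[17,21] y:[-2,3] z:[29,32] -> miss, prune
  N13 x:[32,41] y:[2,14] z:[30,32] -> miss, prune

Visited [0, 1, 3, 4, 11, 14, 13]. Tests: 7 box, 1 leaf. Nearest: P5.

== RESULT ==
5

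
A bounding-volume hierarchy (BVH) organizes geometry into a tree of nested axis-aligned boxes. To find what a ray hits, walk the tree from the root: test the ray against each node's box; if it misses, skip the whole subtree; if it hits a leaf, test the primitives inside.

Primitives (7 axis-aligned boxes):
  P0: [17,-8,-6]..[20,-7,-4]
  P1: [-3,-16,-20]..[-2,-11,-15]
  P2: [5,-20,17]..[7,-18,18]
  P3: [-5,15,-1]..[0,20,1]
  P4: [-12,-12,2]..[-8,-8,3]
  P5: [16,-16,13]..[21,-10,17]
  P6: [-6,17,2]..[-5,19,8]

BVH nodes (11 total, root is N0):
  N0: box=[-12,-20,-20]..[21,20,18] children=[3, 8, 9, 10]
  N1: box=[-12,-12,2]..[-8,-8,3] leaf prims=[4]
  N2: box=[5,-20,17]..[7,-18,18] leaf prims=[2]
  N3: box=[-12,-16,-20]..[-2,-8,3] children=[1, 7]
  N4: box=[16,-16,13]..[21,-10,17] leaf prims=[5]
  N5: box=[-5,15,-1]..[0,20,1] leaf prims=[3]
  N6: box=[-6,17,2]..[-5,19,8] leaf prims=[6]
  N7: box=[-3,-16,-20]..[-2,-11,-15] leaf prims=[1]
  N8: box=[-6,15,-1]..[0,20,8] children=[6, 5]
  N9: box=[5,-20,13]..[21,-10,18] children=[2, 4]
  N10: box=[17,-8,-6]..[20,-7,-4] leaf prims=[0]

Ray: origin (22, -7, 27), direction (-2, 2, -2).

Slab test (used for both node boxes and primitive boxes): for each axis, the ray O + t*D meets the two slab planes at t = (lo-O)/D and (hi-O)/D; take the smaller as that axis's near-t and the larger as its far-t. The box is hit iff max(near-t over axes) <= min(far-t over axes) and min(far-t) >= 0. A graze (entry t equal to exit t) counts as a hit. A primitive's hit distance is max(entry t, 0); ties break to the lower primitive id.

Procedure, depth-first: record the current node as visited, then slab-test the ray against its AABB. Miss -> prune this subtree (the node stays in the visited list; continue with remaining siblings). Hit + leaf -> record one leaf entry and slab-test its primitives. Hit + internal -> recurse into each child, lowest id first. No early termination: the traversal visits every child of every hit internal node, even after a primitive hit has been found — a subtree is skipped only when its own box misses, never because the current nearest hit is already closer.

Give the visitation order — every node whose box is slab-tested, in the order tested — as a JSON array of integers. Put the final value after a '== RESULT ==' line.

Trace the traversal:
N0 x:[1/2,17] y:[-13/2,27/2] z:[9/2,47/2] -> hit [9/2,27/2], descend [3, 8, 9, 10]
  N3 x:[12,17] y:[-9/2,-1/2] z:[12,47/2] -> miss, prune
  N8 x:[11,14] y:[11,27/2] z:[19/2,14] -> hit [11,27/2], descend [5, 6]
    N5 x:[11,27/2] y:[11,27/2] z:[13,14] -> hit [13,27/2] leaf, test {P3@t=13}
    N6 x:[27/2,14] y:[12,13] z:[19/2,25/2] -> miss, prune
  N9 x:[1/2,17/2] y:[-13/2,-3/2] z:[9/2,7] -> miss, prune
  N10 x:[1,5/2] y:[-1/2,0] z:[31/2,33/2] -> miss, prune

7 AABB tests over nodes [0, 3, 8, 5, 6, 9, 10]; 1 leaf entered; closest P3.

== RESULT ==
[0, 3, 8, 5, 6, 9, 10]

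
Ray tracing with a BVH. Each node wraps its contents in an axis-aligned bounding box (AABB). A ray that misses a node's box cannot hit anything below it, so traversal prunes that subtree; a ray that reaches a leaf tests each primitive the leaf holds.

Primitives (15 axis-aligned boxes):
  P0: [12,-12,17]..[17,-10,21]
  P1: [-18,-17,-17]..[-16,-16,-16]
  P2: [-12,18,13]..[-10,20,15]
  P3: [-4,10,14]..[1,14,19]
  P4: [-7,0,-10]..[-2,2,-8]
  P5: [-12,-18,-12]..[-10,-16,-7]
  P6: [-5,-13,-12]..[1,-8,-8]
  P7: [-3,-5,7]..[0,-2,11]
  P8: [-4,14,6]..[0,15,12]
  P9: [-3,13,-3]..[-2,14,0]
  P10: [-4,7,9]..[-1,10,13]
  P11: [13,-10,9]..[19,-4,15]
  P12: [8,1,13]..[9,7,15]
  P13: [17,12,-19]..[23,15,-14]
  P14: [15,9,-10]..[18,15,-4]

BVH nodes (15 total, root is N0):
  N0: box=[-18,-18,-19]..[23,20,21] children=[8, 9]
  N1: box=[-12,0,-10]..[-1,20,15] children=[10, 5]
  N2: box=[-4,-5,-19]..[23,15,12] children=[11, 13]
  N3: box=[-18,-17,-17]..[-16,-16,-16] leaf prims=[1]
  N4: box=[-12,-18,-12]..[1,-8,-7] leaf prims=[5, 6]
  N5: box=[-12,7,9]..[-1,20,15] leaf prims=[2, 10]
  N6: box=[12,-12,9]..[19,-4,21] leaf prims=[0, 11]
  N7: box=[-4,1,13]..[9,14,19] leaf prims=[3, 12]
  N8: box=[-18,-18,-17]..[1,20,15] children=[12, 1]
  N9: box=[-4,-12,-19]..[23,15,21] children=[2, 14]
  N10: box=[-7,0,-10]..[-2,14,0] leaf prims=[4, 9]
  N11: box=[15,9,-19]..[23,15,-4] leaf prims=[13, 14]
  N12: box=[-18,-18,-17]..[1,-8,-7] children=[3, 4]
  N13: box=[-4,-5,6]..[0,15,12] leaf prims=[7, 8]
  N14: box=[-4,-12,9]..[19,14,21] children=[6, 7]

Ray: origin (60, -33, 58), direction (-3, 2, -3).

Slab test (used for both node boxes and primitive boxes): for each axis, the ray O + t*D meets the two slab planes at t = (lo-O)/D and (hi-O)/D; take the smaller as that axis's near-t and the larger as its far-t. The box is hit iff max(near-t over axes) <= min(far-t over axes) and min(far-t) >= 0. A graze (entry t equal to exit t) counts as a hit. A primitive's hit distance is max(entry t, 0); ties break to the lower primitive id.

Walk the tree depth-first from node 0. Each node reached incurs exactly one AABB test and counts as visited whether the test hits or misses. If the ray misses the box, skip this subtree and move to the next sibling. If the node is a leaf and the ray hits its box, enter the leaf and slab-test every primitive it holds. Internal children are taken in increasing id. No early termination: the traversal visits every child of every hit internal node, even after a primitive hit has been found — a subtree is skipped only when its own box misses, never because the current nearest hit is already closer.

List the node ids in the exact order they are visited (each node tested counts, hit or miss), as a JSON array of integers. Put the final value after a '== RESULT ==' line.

Walk:
N0 x:[37/3,26] y:[15/2,53/2] z:[37/3,77/3] -> hit [37/3,77/3], descend [8, 9]
  N8 x:[59/3,26] y:[15/2,53/2] z:[43/3,25] -> hit [59/3,25], descend [1, 12]
    N1 x:[61/3,24] y:[33/2,53/2] z:[43/3,68/3] -> hit [61/3,68/3], descend [5, 10]
      N5 x:[61/3,24] y:[20,53/2] z:[43/3,49/3] -> miss, prune
      N10 x:[62/3,67/3] y:[33/2,47/2] z:[58/3,68/3] -> hit [62/3,67/3] leaf, test {P4(miss), P9(miss)}
    N12 x:[59/3,26] y:[15/2,25/2] z:[65/3,25] -> miss, prune
  N9 x:[37/3,64/3] y:[21/2,24] z:[37/3,77/3] -> hit [37/3,64/3], descend [2, 14]
    N2 x:[37/3,64/3] y:[14,24] z:[46/3,77/3] -> hit [46/3,64/3], descend [11, 13]
      N11 x:[37/3,15] y:[21,24] z:[62/3,77/3] -> miss, prune
      N13 x:[20,64/3] y:[14,24] z:[46/3,52/3] -> miss, prune
    N14 x:[41/3,64/3] y:[21/2,47/2] z:[37/3,49/3] -> hit [41/3,49/3], descend [6, 7]
      N6 x:[41/3,16] y:[21/2,29/2] z:[37/3,49/3] -> hit [41/3,29/2] leaf, test {P0(miss), P11@t=43/3}
      N7 x:[17,64/3] y:[17,47/2] z:[13,15] -> miss, prune

Visited [0, 8, 1, 5, 10, 12, 9, 2, 11, 13, 14, 6, 7]. Tests: 13 box, 2 leaf. Nearest: P11.

== RESULT ==
[0, 8, 1, 5, 10, 12, 9, 2, 11, 13, 14, 6, 7]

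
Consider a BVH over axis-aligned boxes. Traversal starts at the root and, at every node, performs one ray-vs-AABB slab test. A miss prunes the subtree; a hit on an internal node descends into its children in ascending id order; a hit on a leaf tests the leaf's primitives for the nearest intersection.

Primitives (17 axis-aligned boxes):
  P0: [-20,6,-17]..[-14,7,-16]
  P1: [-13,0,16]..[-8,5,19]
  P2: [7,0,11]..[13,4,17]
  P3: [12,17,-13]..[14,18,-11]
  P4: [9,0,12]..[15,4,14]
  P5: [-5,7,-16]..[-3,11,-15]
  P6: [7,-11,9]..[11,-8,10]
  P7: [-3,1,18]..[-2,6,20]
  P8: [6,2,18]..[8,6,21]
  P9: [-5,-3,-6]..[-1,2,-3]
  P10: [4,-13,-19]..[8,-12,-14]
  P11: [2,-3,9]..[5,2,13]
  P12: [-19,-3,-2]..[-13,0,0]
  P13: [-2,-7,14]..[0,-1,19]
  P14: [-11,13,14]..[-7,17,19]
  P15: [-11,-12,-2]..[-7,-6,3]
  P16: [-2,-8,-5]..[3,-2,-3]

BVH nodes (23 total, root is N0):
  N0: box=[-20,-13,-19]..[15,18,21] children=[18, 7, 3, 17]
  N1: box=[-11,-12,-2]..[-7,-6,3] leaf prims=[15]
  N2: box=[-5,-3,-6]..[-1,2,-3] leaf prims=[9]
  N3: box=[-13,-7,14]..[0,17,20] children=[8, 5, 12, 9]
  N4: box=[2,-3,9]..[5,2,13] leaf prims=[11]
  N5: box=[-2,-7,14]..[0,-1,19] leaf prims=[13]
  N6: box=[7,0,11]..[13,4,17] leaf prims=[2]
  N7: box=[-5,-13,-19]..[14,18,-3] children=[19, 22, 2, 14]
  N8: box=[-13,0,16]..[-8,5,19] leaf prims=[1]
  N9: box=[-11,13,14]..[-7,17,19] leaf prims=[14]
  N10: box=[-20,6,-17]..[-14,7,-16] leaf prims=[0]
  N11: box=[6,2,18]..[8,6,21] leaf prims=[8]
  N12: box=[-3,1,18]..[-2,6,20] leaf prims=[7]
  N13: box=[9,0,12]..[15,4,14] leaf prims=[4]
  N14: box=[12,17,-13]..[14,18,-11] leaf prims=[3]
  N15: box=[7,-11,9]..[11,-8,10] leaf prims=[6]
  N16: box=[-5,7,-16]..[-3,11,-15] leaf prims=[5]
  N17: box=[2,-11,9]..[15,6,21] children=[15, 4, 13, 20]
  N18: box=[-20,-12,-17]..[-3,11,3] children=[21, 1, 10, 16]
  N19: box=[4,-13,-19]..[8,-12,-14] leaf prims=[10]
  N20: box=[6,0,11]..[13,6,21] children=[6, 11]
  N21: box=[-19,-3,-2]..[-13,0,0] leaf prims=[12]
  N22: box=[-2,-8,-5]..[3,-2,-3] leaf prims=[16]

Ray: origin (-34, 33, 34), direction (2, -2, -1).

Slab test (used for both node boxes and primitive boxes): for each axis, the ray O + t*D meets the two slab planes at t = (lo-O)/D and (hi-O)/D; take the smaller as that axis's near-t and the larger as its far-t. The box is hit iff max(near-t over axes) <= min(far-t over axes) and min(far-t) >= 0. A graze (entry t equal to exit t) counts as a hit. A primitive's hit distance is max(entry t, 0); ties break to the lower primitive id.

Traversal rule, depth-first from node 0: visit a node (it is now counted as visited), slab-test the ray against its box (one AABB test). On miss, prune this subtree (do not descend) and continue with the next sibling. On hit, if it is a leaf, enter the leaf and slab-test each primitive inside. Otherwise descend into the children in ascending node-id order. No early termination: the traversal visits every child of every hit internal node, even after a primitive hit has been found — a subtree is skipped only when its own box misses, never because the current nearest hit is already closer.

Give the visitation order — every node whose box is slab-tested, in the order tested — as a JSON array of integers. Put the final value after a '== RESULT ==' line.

Trace the traversal:
N0 x:[7,49/2] y:[15/2,23] z:[13,53] -> hit [13,23], descend [3, 7, 17, 18]
  N3 x:[21/2,17] y:[8,20] z:[14,20] -> hit [14,17], descend [5, 8, 9, 12]
    N5 x:[16,17] y:[17,20] z:[15,20] -> hit [17,17] leaf, test {P13@t=17}
    N8 x:[21/2,13] y:[14,33/2] z:[15,18] -> miss, prune
    N9 x:[23/2,27/2] y:[8,10] z:[15,20] -> miss, prune
    N12 x:[31/2,16] y:[27/2,16] z:[14,16] -> hit [31/2,16] leaf, test {P7@t=31/2}
  N7 x:[29/2,24] y:[15/2,23] z:[37,53] -> miss, prune
  N17 x:[18,49/2] y:[27/2,22] z:[13,25] -> hit [18,22], descend [4, 13, 15, 20]
    N4 x:[18,39/2] y:[31/2,18] z:[21,25] -> miss, prune
    N13 x:[43/2,49/2] y:[29/2,33/2] z:[20,22] -> miss, prune
    N15 x:[41/2,45/2] y:[41/2,22] z:[24,25] -> miss, prune
    N20 x:[20,47/2] y:[27/2,33/2] z:[13,23] -> miss, prune
  N18 x:[7,31/2] y:[11,45/2] z:[31,51] -> miss, prune

order=[0, 3, 5, 8, 9, 12, 7, 17, 4, 13, 15, 20, 18]  |boxes|=13  |leaves|=2  hit=P7

== RESULT ==
[0, 3, 5, 8, 9, 12, 7, 17, 4, 13, 15, 20, 18]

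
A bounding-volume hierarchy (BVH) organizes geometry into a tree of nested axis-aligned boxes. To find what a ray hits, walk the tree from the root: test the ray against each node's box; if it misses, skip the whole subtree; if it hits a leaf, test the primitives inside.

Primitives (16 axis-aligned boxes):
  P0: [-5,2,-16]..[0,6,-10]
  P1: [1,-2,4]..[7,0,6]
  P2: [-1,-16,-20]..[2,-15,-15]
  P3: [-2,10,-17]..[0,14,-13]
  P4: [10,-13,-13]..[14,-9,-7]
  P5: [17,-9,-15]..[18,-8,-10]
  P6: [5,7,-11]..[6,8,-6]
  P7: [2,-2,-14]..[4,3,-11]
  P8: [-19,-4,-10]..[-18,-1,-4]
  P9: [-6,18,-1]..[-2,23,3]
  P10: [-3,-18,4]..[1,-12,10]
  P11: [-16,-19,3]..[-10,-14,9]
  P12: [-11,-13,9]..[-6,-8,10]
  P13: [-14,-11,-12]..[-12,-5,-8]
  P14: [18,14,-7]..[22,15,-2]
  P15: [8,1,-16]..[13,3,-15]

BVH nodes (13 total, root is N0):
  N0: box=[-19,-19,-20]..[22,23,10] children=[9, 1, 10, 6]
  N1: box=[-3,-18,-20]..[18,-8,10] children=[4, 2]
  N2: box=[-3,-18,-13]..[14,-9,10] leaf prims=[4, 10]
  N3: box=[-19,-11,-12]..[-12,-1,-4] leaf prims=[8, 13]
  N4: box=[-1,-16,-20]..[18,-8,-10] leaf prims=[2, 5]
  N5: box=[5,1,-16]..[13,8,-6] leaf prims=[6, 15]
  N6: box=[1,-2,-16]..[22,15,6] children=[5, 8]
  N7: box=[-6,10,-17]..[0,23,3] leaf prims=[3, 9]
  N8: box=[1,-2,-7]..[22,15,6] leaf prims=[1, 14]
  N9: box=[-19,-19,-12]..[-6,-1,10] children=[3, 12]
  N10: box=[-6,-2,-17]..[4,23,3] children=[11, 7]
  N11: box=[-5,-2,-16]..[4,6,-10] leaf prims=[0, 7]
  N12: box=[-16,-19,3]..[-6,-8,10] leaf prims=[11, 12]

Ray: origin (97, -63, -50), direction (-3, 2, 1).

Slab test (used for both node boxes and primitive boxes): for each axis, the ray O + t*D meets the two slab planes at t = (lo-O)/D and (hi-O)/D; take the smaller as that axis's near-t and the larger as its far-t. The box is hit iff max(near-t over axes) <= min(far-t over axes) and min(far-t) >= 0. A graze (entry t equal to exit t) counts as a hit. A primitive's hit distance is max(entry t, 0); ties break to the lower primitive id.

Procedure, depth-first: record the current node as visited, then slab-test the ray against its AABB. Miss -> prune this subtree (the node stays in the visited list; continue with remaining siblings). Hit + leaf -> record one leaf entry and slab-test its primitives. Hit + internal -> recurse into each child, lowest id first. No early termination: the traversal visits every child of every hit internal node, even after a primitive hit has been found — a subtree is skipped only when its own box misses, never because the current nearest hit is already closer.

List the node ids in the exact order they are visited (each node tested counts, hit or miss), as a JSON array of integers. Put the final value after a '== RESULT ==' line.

Walk:
N0 x:[25,116/3] y:[22,43] z:[30,60] -> hit [30,116/3], descend [1, 6, 9, 10]
  N1 x:[79/3,100/3] y:[45/2,55/2] z:[30,60] -> miss, prune
  N6 x:[25,32] y:[61/2,39] z:[34,56] -> miss, prune
  N9 x:[103/3,116/3] y:[22,31] z:[38,60] -> miss, prune
  N10 x:[31,103/3] y:[61/2,43] z:[33,53] -> hit [33,103/3], descend [7, 11]
    N7 x:[97/3,103/3] y:[73/2,43] z:[33,53] -> miss, prune
    N11 x:[31,34] y:[61/2,69/2] z:[34,40] -> hit [34,34] leaf, test {P0@t=34, P7(miss)}

Visited [0, 1, 6, 9, 10, 7, 11]. Tests: 7 box, 1 leaf. Nearest: P0.

== RESULT ==
[0, 1, 6, 9, 10, 7, 11]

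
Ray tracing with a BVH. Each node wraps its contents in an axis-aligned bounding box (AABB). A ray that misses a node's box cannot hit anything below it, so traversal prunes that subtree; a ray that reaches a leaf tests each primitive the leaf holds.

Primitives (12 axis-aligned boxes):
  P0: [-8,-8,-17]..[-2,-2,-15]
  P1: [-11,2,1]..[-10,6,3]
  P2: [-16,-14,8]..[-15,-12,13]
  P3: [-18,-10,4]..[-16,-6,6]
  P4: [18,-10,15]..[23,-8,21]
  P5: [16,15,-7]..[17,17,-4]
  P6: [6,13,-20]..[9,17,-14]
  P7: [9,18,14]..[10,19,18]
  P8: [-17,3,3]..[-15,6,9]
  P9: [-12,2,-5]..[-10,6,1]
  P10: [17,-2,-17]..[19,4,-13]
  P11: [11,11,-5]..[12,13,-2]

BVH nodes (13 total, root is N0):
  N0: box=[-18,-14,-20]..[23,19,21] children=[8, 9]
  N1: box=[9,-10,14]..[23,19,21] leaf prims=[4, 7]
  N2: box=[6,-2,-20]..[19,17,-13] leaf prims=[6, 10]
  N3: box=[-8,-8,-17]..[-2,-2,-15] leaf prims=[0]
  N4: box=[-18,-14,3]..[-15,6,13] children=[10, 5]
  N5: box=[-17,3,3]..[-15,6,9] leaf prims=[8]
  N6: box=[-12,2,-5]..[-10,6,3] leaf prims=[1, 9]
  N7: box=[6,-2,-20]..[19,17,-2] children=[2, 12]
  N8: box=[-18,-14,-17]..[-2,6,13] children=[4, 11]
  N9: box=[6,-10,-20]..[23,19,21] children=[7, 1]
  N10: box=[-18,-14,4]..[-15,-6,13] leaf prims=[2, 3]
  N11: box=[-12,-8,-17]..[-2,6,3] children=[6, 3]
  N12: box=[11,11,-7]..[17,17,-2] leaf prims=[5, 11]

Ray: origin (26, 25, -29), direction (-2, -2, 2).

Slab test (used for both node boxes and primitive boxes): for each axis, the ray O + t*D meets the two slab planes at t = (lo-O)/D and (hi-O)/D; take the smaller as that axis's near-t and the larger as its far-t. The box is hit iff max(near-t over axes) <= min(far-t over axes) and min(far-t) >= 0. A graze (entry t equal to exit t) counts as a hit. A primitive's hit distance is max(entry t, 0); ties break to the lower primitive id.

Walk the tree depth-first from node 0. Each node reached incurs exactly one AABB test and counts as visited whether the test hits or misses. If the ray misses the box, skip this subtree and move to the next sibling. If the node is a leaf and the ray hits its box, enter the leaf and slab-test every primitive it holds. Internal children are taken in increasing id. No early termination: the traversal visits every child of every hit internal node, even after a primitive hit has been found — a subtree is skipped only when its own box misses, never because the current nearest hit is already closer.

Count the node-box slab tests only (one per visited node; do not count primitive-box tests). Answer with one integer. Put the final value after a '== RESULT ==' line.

Walk:
N0 x:[3/2,22] y:[3,39/2] z:[9/2,25] -> hit [9/2,39/2], descend [8, 9]
  N8 x:[14,22] y:[19/2,39/2] z:[6,21] -> hit [14,39/2], descend [4, 11]
    N4 x:[41/2,22] y:[19/2,39/2] z:[16,21] -> miss, prune
    N11 x:[14,19] y:[19/2,33/2] z:[6,16] -> hit [14,16], descend [3, 6]
      N3 x:[14,17] y:[27/2,33/2] z:[6,7] -> miss, prune
      N6 x:[18,19] y:[19/2,23/2] z:[12,16] -> miss, prune
  N9 x:[3/2,10] y:[3,35/2] z:[9/2,25] -> hit [9/2,10], descend [1, 7]
    N1 x:[3/2,17/2] y:[3,35/2] z:[43/2,25] -> miss, prune
    N7 x:[7/2,10] y:[4,27/2] z:[9/2,27/2] -> hit [9/2,10], descend [2, 12]
      N2 x:[7/2,10] y:[4,27/2] z:[9/2,8] -> hit [9/2,8] leaf, test {P6(miss), P10(miss)}
      N12 x:[9/2,15/2] y:[4,7] z:[11,27/2] -> miss, prune

11 AABB tests over nodes [0, 8, 4, 11, 3, 6, 9, 1, 7, 2, 12]; 1 leaf entered; closest miss.

== RESULT ==
11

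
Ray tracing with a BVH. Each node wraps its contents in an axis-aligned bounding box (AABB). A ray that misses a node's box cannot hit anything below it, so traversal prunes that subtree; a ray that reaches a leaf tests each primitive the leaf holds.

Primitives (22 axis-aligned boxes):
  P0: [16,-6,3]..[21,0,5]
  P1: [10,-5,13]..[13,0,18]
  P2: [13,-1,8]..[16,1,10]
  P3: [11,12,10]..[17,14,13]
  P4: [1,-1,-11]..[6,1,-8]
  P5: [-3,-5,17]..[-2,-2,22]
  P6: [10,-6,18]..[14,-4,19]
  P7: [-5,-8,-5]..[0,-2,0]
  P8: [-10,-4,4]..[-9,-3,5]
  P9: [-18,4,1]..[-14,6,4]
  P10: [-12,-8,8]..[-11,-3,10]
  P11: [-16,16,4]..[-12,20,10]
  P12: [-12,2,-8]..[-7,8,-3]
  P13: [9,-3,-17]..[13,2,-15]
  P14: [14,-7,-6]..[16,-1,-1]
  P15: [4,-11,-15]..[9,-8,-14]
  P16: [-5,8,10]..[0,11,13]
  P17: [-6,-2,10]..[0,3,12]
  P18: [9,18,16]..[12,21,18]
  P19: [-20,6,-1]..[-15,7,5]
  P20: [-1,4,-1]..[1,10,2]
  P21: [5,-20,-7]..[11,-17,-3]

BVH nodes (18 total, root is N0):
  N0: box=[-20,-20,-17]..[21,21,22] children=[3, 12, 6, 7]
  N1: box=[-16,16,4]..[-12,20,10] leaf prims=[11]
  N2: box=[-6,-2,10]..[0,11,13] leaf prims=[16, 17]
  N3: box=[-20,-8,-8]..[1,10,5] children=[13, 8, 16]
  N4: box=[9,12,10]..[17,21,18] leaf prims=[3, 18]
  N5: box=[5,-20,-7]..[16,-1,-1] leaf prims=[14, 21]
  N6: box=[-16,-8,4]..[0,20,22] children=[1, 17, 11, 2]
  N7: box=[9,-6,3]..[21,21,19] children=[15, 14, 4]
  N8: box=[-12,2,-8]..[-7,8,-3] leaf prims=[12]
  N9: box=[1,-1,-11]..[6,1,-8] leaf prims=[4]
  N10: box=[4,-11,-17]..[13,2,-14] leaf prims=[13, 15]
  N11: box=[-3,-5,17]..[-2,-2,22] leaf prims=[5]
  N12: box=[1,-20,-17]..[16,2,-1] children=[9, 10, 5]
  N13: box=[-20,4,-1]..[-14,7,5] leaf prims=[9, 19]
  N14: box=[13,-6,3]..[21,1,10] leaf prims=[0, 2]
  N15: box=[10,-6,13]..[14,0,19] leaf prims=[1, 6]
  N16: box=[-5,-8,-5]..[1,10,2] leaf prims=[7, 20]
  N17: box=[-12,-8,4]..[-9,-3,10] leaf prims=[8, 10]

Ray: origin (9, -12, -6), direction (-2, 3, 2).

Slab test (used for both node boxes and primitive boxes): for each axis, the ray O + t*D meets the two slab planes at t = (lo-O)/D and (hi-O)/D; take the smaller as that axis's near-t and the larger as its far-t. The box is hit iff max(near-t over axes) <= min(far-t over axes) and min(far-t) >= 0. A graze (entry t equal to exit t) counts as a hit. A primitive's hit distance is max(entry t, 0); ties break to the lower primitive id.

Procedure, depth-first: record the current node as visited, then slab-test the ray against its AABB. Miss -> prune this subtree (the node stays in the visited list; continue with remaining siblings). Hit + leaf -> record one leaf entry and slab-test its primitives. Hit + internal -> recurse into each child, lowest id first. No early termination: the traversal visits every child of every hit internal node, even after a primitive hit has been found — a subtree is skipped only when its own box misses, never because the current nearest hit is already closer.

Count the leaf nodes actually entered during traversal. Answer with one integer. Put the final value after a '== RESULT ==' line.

Traverse from the root:
N0 x:[-6,29/2] y:[-8/3,11] z:[-11/2,14] -> hit [-8/3,11], descend [3, 6, 7, 12]
  N3 x:[4,29/2] y:[4/3,22/3] z:[-1,11/2] -> hit [4,11/2], descend [8, 13, 16]
    N8 x:[8,21/2] y:[14/3,20/3] z:[-1,3/2] -> miss, prune
    N13 x:[23/2,29/2] y:[16/3,19/3] z:[5/2,11/2] -> miss, prune
    N16 x:[4,7] y:[4/3,22/3] z:[1/2,4] -> hit [4,4] leaf, test {P7(miss), P20(miss)}
  N6 x:[9/2,25/2] y:[4/3,32/3] z:[5,14] -> hit [5,32/3], descend [1, 2, 11, 17]
    N1 x:[21/2,25/2] y:[28/3,32/3] z:[5,8] -> miss, prune
    N2 x:[9/2,15/2] y:[10/3,23/3] z:[8,19/2] -> miss, prune
    N11 x:[11/2,6] y:[7/3,10/3] z:[23/2,14] -> miss, prune
    N17 x:[9,21/2] y:[4/3,3] z:[5,8] -> miss, prune
  N7 x:[-6,0] y:[2,11] z:[9/2,25/2] -> miss, prune
  N12 x:[-7/2,4] y:[-8/3,14/3] z:[-11/2,5/2] -> hit [-8/3,5/2], descend [5, 9, 10]
    N5 x:[-7/2,2] y:[-8/3,11/3] z:[-1/2,5/2] -> hit [-1/2,2] leaf, test {P14(miss), P21(miss)}
    N9 x:[3/2,4] y:[11/3,13/3] z:[-5/2,-1] -> miss, prune
    N10 x:[-2,5/2] y:[1/3,14/3] z:[-11/2,-4] -> miss, prune

Summary -> nodes [0, 3, 8, 13, 16, 6, 1, 2, 11, 17, 7, 12, 5, 9, 10]; box-tests=15; leaf-entries=2; first=miss

== RESULT ==
2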